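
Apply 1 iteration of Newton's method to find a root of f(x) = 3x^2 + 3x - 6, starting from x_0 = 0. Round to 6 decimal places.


Newton's method: x_(n+1) = x_n - f(x_n)/f'(x_n)
f(x) = 3x^2 + 3x - 6
f'(x) = 6x + 3

Iteration 1:
  f(0.000000) = -6.000000
  f'(0.000000) = 3.000000
  x_1 = 0.000000 - (-6.000000)/(3.000000) = 2.000000

x_1 = 2.000000


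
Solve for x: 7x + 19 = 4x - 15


Starting with: 7x + 19 = 4x - 15
Move all x terms to left: (7 - 4)x = -15 - 19
Simplify: 3x = -34
Divide both sides by 3: x = -34/3

x = -34/3


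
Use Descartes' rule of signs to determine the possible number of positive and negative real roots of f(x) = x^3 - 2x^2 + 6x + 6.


Descartes' rule of signs:

For positive roots, count sign changes in f(x) = x^3 - 2x^2 + 6x + 6:
Signs of coefficients: +, -, +, +
Number of sign changes: 2
Possible positive real roots: 2, 0

For negative roots, examine f(-x) = -x^3 - 2x^2 - 6x + 6:
Signs of coefficients: -, -, -, +
Number of sign changes: 1
Possible negative real roots: 1

Positive roots: 2 or 0; Negative roots: 1


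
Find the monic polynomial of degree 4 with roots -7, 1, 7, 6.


A monic polynomial with roots -7, 1, 7, 6 is:
p(x) = (x + 7)(x - 1)(x - 7)(x - 6)
After multiplying by (x + 7): x + 7
After multiplying by (x - 1): x^2 + 6x - 7
After multiplying by (x - 7): x^3 - x^2 - 49x + 49
After multiplying by (x - 6): x^4 - 7x^3 - 43x^2 + 343x - 294

x^4 - 7x^3 - 43x^2 + 343x - 294


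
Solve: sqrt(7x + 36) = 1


Square both sides: 7x + 36 = 1^2 = 1
7x = 1 - 36 = -35
x = -5
Check: sqrt(7*(-5) + 36) = sqrt(1) = 1 ✓

x = -5


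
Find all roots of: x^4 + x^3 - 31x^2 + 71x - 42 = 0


Let p(x) = x^4 + x^3 - 31x^2 + 71x - 42. By the rational root theorem (leading coefficient 1), any rational root is an integer divisor of 42: try ±1, ±2, ... in turn.
Test x = 1: value = 0 ✓, so (x - 1) is a factor.
Synthetic division by (x - 1): bring down 1; 1(1) + 1 = 2; 2(1) - 31 = -29; (-29)(1) + 71 = 42; 42(1) - 42 = 0 → quotient x^3 + 2x^2 - 29x + 42, remainder 0.
Continue with the quotient x^3 + 2x^2 - 29x + 42 (candidates must divide 42; re-test x = 1 first in case it repeats).
Test x = 1: value = 16 ≠ 0.
Test x = -1: value = 72 ≠ 0.
Test x = 2: value = 0 ✓, so (x - 2) is a factor.
Synthetic division by (x - 2): bring down 1; 1(2) + 2 = 4; 4(2) - 29 = -21; (-21)(2) + 42 = 0 → quotient x^2 + 4x - 21, remainder 0.
Solve the quadratic x^2 + 4x - 21 = 0: discriminant = 4^2 - 4(1)(-21) = 16 + 84 = 100.
sqrt(100) = 10, so x = (-4 ± 10)/2: x = 3 or x = -7.
Collecting all roots found:

x = -7, x = 1, x = 2, x = 3


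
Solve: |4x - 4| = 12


An absolute value equation |expr| = 12 gives two cases:
Case 1: 4x - 4 = 12
  4x = 16, so x = 4
Case 2: 4x - 4 = -12
  4x = -8, so x = -2

x = -2, x = 4


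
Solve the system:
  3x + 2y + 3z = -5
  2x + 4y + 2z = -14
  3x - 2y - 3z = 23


Using Cramer's rule. Expand each determinant along the first row.
D  = 3*[4*(-3) - 2*(-2)] - 2*[2*(-3) - 2*3] + 3*[2*(-2) - 4*3]
  = 3*(-8) - 2*(-12) + 3*(-16) = -48
Dx = (-5)*[4*(-3) - 2*(-2)] - 2*[(-14)*(-3) - 2*23] + 3*[(-14)*(-2) - 4*23]
  = (-5)*(-8) - 2*(-4) + 3*(-64) = -144
Dy = 3*[(-14)*(-3) - 2*23] - (-5)*[2*(-3) - 2*3] + 3*[2*23 - (-14)*3]
  = 3*(-4) - (-5)*(-12) + 3*(88) = 192
Dz = 3*[4*23 - (-14)*(-2)] - 2*[2*23 - (-14)*3] + (-5)*[2*(-2) - 4*3]
  = 3*(64) - 2*(88) + (-5)*(-16) = 96
x = Dx/D = -144/-48 = 3, y = Dy/D = 192/-48 = -4, z = Dz/D = 96/-48 = -2
Check eq1: (3)(3) + (2)(-4) + (3)(-2) = -5 = -5 ✓
Check eq2: (2)(3) + (4)(-4) + (2)(-2) = -14 = -14 ✓
Check eq3: (3)(3) + (-2)(-4) + (-3)(-2) = 23 = 23 ✓

x = 3, y = -4, z = -2


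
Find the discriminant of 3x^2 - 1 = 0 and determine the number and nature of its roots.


For ax^2 + bx + c = 0, discriminant D = b^2 - 4ac
Here a = 3, b = 0, c = -1
D = (0)^2 - 4(3)(-1) = 0 + 12 = 12

D = 12 > 0 but not a perfect square
The equation has 2 distinct real irrational roots.

Discriminant = 12, 2 distinct real irrational roots


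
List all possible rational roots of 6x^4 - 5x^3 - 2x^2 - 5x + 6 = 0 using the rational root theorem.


Rational root theorem: possible roots are ±p/q where:
  p divides the constant term (6): p ∈ {1, 2, 3, 6}
  q divides the leading coefficient (6): q ∈ {1, 2, 3, 6}

All possible rational roots: -6, -3, -2, -3/2, -1, -2/3, -1/2, -1/3, -1/6, 1/6, 1/3, 1/2, 2/3, 1, 3/2, 2, 3, 6

-6, -3, -2, -3/2, -1, -2/3, -1/2, -1/3, -1/6, 1/6, 1/3, 1/2, 2/3, 1, 3/2, 2, 3, 6


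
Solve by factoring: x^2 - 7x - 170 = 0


We need two numbers that multiply to -170 and add to -7.
Those numbers are -17 and 10 (since (-17) * 10 = -170 and (-17) + 10 = -7).
So x^2 - 7x - 170 = (x - 17)(x + 10) = 0
Setting each factor to zero: x = 17 or x = -10

x = -10, x = 17


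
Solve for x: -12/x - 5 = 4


Subtract -5 from both sides: -12/x = 9
Multiply both sides by x: -12 = 9 * x
Divide by 9: x = -4/3

x = -4/3


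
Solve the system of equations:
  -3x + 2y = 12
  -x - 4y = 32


Using Cramer's rule:
Determinant D = (-3)(-4) - (-1)(2) = 12 + 2 = 14
Dx = (12)(-4) - (32)(2) = -48 - 64 = -112
Dy = (-3)(32) - (-1)(12) = -96 + 12 = -84
x = Dx/D = -112/14 = -8
y = Dy/D = -84/14 = -6

x = -8, y = -6


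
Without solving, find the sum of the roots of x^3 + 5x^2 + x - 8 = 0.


By Vieta's formulas for x^3 + bx^2 + cx + d = 0:
  r1 + r2 + r3 = -b/a = -5
  r1*r2 + r1*r3 + r2*r3 = c/a = 1
  r1*r2*r3 = -d/a = 8


Sum = -5


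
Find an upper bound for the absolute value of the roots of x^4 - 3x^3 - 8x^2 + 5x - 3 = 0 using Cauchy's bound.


Cauchy's bound: all roots r satisfy |r| <= 1 + max(|a_i/a_n|) for i = 0,...,n-1
where a_n is the leading coefficient.

Coefficients: [1, -3, -8, 5, -3]
Leading coefficient a_n = 1
Ratios |a_i/a_n|: 3, 8, 5, 3
Maximum ratio: 8
Cauchy's bound: |r| <= 1 + 8 = 9

Upper bound = 9


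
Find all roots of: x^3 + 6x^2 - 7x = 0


The constant term is 0, so x = 0 is a root. Factor out x:
  x^2 + 6x - 7 = 0
Solve the quadratic x^2 + 6x - 7 = 0: discriminant = 6^2 - 4(1)(-7) = 36 + 28 = 64.
sqrt(64) = 8, so x = (-6 ± 8)/2: x = 1 or x = -7.
Collecting all roots found:

x = -7, x = 0, x = 1


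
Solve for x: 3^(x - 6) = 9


Express both sides with the same base.
9 = 3^2
Since the bases match, equate exponents: x - 6 = 2
So x = 2 - (-6) = 8

x = 8


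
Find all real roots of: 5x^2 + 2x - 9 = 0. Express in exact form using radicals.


Using the quadratic formula: x = (-b ± sqrt(b^2 - 4ac)) / (2a)
Here a = 5, b = 2, c = -9
Discriminant = b^2 - 4ac = 2^2 - 4(5)(-9) = 4 + 180 = 184
Since discriminant = 184 > 0, there are two real roots.
x = (-2 ± 2*sqrt(46)) / 10
Simplifying: x = (-1 ± sqrt(46)) / 5
Numerically: x ≈ 1.1565 or x ≈ -1.5565

x = (-1 + sqrt(46)) / 5 or x = (-1 - sqrt(46)) / 5


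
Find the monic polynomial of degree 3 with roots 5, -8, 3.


A monic polynomial with roots 5, -8, 3 is:
p(x) = (x - 5)(x + 8)(x - 3)
After multiplying by (x - 5): x - 5
After multiplying by (x + 8): x^2 + 3x - 40
After multiplying by (x - 3): x^3 - 49x + 120

x^3 - 49x + 120


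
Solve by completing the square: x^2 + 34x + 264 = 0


Start: x^2 + 34x + 264 = 0
Move constant: x^2 + 34x = -264
Half of 34 is 17, squared is 289
Add 289 to both sides: x^2 + 34x + 289 = 25
(x + 17)^2 = 25
x + 17 = ±5
x = -17 + 5 = -12 or x = -17 - 5 = -22

x = -22, x = -12


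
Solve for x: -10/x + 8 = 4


Subtract 8 from both sides: -10/x = -4
Multiply both sides by x: -10 = -4 * x
Divide by -4: x = 5/2

x = 5/2


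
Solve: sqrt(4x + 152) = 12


Square both sides: 4x + 152 = 12^2 = 144
4x = 144 - 152 = -8
x = -2
Check: sqrt(4*(-2) + 152) = sqrt(144) = 12 ✓

x = -2


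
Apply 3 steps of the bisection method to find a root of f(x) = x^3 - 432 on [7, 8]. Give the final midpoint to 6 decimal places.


f(x) = x^3 - 432
f(7) = -89 < 0
f(8) = 80 > 0

Step 1: midpoint = (7.000000 + 8.000000)/2 = 7.500000
  f(7.500000) = -10.125000
  f(mid) < 0, so root is in [7.500000, 8.000000]

Step 2: midpoint = (7.500000 + 8.000000)/2 = 7.750000
  f(7.750000) = 33.484375
  f(mid) > 0, so root is in [7.500000, 7.750000]

Step 3: midpoint = (7.500000 + 7.750000)/2 = 7.625000
  f(7.625000) = 11.322266
  f(mid) > 0, so root is in [7.500000, 7.625000]

midpoint = 7.625000


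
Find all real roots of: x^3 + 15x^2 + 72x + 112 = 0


Let p(x) = x^3 + 15x^2 + 72x + 112. By the rational root theorem (leading coefficient 1), any rational root is an integer divisor of 112: try ±1, ±2, ... in turn.
Test x = 1: value = 200 ≠ 0.
Test x = -1: value = 54 ≠ 0.
Test x = 2: value = 324 ≠ 0.
Test x = -2: value = 20 ≠ 0.
Test x = 4: value = 704 ≠ 0.
Test x = -4: value = 0 ✓, so (x + 4) is a factor.
Synthetic division by (x + 4): bring down 1; 1(-4) + 15 = 11; 11(-4) + 72 = 28; 28(-4) + 112 = 0 → quotient x^2 + 11x + 28, remainder 0.
Solve the quadratic x^2 + 11x + 28 = 0: discriminant = 11^2 - 4(1)(28) = 121 - 112 = 9.
sqrt(9) = 3, so x = (-11 ± 3)/2: x = -4 or x = -7.

x = -7, x = -4 (multiplicity 2)


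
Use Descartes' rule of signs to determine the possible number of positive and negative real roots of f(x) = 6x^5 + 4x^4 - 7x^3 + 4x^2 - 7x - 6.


Descartes' rule of signs:

For positive roots, count sign changes in f(x) = 6x^5 + 4x^4 - 7x^3 + 4x^2 - 7x - 6:
Signs of coefficients: +, +, -, +, -, -
Number of sign changes: 3
Possible positive real roots: 3, 1

For negative roots, examine f(-x) = -6x^5 + 4x^4 + 7x^3 + 4x^2 + 7x - 6:
Signs of coefficients: -, +, +, +, +, -
Number of sign changes: 2
Possible negative real roots: 2, 0

Positive roots: 3 or 1; Negative roots: 2 or 0


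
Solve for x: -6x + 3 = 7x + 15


Starting with: -6x + 3 = 7x + 15
Move all x terms to left: (-6 - 7)x = 15 - 3
Simplify: -13x = 12
Divide both sides by -13: x = -12/13

x = -12/13


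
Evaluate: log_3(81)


We need the exponent such that 3^? = 81
3^4 = 81
Therefore log_3(81) = 4

4


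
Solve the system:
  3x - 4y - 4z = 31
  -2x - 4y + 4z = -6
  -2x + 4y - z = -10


Using Cramer's rule. Expand each determinant along the first row.
D  = 3*[(-4)*(-1) - 4*4] - (-4)*[(-2)*(-1) - 4*(-2)] + (-4)*[(-2)*4 - (-4)*(-2)]
  = 3*(-12) - (-4)*(10) + (-4)*(-16) = 68
Dx = 31*[(-4)*(-1) - 4*4] - (-4)*[(-6)*(-1) - 4*(-10)] + (-4)*[(-6)*4 - (-4)*(-10)]
  = 31*(-12) - (-4)*(46) + (-4)*(-64) = 68
Dy = 3*[(-6)*(-1) - 4*(-10)] - 31*[(-2)*(-1) - 4*(-2)] + (-4)*[(-2)*(-10) - (-6)*(-2)]
  = 3*(46) - 31*(10) + (-4)*(8) = -204
Dz = 3*[(-4)*(-10) - (-6)*4] - (-4)*[(-2)*(-10) - (-6)*(-2)] + 31*[(-2)*4 - (-4)*(-2)]
  = 3*(64) - (-4)*(8) + 31*(-16) = -272
x = Dx/D = 68/68 = 1, y = Dy/D = -204/68 = -3, z = Dz/D = -272/68 = -4
Check eq1: (3)(1) + (-4)(-3) + (-4)(-4) = 31 = 31 ✓
Check eq2: (-2)(1) + (-4)(-3) + (4)(-4) = -6 = -6 ✓
Check eq3: (-2)(1) + (4)(-3) + (-1)(-4) = -10 = -10 ✓

x = 1, y = -3, z = -4


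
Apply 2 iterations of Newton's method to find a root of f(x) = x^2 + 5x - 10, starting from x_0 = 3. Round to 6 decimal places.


Newton's method: x_(n+1) = x_n - f(x_n)/f'(x_n)
f(x) = x^2 + 5x - 10
f'(x) = 2x + 5

Iteration 1:
  f(3.000000) = 14.000000
  f'(3.000000) = 11.000000
  x_1 = 3.000000 - (14.000000)/(11.000000) = 1.727273

Iteration 2:
  f(1.727273) = 1.619835
  f'(1.727273) = 8.454545
  x_2 = 1.727273 - (1.619835)/(8.454545) = 1.535679

x_2 = 1.535679


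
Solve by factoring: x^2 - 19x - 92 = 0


We need two numbers that multiply to -92 and add to -19.
Those numbers are 4 and -23 (since 4 * (-23) = -92 and 4 + (-23) = -19).
So x^2 - 19x - 92 = (x + 4)(x - 23) = 0
Setting each factor to zero: x = -4 or x = 23

x = -4, x = 23


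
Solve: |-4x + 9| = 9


An absolute value equation |expr| = 9 gives two cases:
Case 1: -4x + 9 = 9
  -4x = 0, so x = 0
Case 2: -4x + 9 = -9
  -4x = -18, so x = 9/2

x = 0, x = 9/2


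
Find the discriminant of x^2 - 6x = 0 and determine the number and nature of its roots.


For ax^2 + bx + c = 0, discriminant D = b^2 - 4ac
Here a = 1, b = -6, c = 0
D = (-6)^2 - 4(1)(0) = 36 - 0 = 36

D = 36 > 0 and is a perfect square (sqrt = 6)
The equation has 2 distinct real rational roots.

Discriminant = 36, 2 distinct real rational roots


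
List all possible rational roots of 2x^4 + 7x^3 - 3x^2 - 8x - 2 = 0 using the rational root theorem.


Rational root theorem: possible roots are ±p/q where:
  p divides the constant term (-2): p ∈ {1, 2}
  q divides the leading coefficient (2): q ∈ {1, 2}

All possible rational roots: -2, -1, -1/2, 1/2, 1, 2

-2, -1, -1/2, 1/2, 1, 2


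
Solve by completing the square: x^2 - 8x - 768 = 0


Start: x^2 - 8x - 768 = 0
Move constant: x^2 - 8x = 768
Half of -8 is -4, squared is 16
Add 16 to both sides: x^2 - 8x + 16 = 784
(x - 4)^2 = 784
x - 4 = ±28
x = 4 + 28 = 32 or x = 4 - 28 = -24

x = -24, x = 32


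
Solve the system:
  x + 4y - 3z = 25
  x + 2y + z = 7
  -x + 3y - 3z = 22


Using Cramer's rule. Expand each determinant along the first row.
D  = 1*[2*(-3) - 1*3] - 4*[1*(-3) - 1*(-1)] + (-3)*[1*3 - 2*(-1)]
  = 1*(-9) - 4*(-2) + (-3)*(5) = -16
Dx = 25*[2*(-3) - 1*3] - 4*[7*(-3) - 1*22] + (-3)*[7*3 - 2*22]
  = 25*(-9) - 4*(-43) + (-3)*(-23) = 16
Dy = 1*[7*(-3) - 1*22] - 25*[1*(-3) - 1*(-1)] + (-3)*[1*22 - 7*(-1)]
  = 1*(-43) - 25*(-2) + (-3)*(29) = -80
Dz = 1*[2*22 - 7*3] - 4*[1*22 - 7*(-1)] + 25*[1*3 - 2*(-1)]
  = 1*(23) - 4*(29) + 25*(5) = 32
x = Dx/D = 16/-16 = -1, y = Dy/D = -80/-16 = 5, z = Dz/D = 32/-16 = -2
Check eq1: (1)(-1) + (4)(5) + (-3)(-2) = 25 = 25 ✓
Check eq2: (1)(-1) + (2)(5) + (1)(-2) = 7 = 7 ✓
Check eq3: (-1)(-1) + (3)(5) + (-3)(-2) = 22 = 22 ✓

x = -1, y = 5, z = -2


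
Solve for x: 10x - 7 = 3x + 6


Starting with: 10x - 7 = 3x + 6
Move all x terms to left: (10 - 3)x = 6 + 7
Simplify: 7x = 13
Divide both sides by 7: x = 13/7

x = 13/7


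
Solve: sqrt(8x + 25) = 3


Square both sides: 8x + 25 = 3^2 = 9
8x = 9 - 25 = -16
x = -2
Check: sqrt(8*(-2) + 25) = sqrt(9) = 3 ✓

x = -2


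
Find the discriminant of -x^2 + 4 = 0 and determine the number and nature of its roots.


For ax^2 + bx + c = 0, discriminant D = b^2 - 4ac
Here a = -1, b = 0, c = 4
D = (0)^2 - 4(-1)(4) = 0 + 16 = 16

D = 16 > 0 and is a perfect square (sqrt = 4)
The equation has 2 distinct real rational roots.

Discriminant = 16, 2 distinct real rational roots


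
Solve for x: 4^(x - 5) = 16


Express both sides with the same base.
16 = 4^2
Since the bases match, equate exponents: x - 5 = 2
So x = 2 - (-5) = 7

x = 7


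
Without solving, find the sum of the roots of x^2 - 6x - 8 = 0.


By Vieta's formulas for ax^2 + bx + c = 0:
  Sum of roots = -b/a
  Product of roots = c/a

Here a = 1, b = -6, c = -8
Sum = -(-6)/1 = 6
Product = -8/1 = -8

Sum = 6


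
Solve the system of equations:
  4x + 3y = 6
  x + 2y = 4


Using Cramer's rule:
Determinant D = (4)(2) - (1)(3) = 8 - 3 = 5
Dx = (6)(2) - (4)(3) = 12 - 12 = 0
Dy = (4)(4) - (1)(6) = 16 - 6 = 10
x = Dx/D = 0/5 = 0
y = Dy/D = 10/5 = 2

x = 0, y = 2


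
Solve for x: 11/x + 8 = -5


Subtract 8 from both sides: 11/x = -13
Multiply both sides by x: 11 = -13 * x
Divide by -13: x = -11/13

x = -11/13


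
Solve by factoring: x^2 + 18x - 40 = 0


We need two numbers that multiply to -40 and add to 18.
Those numbers are 20 and -2 (since 20 * (-2) = -40 and 20 + (-2) = 18).
So x^2 + 18x - 40 = (x + 20)(x - 2) = 0
Setting each factor to zero: x = -20 or x = 2

x = -20, x = 2


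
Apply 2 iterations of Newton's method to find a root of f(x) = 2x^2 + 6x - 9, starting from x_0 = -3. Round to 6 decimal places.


Newton's method: x_(n+1) = x_n - f(x_n)/f'(x_n)
f(x) = 2x^2 + 6x - 9
f'(x) = 4x + 6

Iteration 1:
  f(-3.000000) = -9.000000
  f'(-3.000000) = -6.000000
  x_1 = -3.000000 - (-9.000000)/(-6.000000) = -4.500000

Iteration 2:
  f(-4.500000) = 4.500000
  f'(-4.500000) = -12.000000
  x_2 = -4.500000 - (4.500000)/(-12.000000) = -4.125000

x_2 = -4.125000


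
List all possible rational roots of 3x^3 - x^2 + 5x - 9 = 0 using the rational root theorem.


Rational root theorem: possible roots are ±p/q where:
  p divides the constant term (-9): p ∈ {1, 3, 9}
  q divides the leading coefficient (3): q ∈ {1, 3}

All possible rational roots: -9, -3, -1, -1/3, 1/3, 1, 3, 9

-9, -3, -1, -1/3, 1/3, 1, 3, 9


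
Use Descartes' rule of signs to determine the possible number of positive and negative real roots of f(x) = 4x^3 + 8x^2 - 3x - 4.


Descartes' rule of signs:

For positive roots, count sign changes in f(x) = 4x^3 + 8x^2 - 3x - 4:
Signs of coefficients: +, +, -, -
Number of sign changes: 1
Possible positive real roots: 1

For negative roots, examine f(-x) = -4x^3 + 8x^2 + 3x - 4:
Signs of coefficients: -, +, +, -
Number of sign changes: 2
Possible negative real roots: 2, 0

Positive roots: 1; Negative roots: 2 or 0


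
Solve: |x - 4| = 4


An absolute value equation |expr| = 4 gives two cases:
Case 1: x - 4 = 4
  x = 8, so x = 8
Case 2: x - 4 = -4
  x = 0, so x = 0

x = 0, x = 8


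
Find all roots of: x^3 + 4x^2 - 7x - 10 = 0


Let p(x) = x^3 + 4x^2 - 7x - 10. By the rational root theorem (leading coefficient 1), any rational root is an integer divisor of 10: try ±1, ±2, ... in turn.
Test x = 1: value = -12 ≠ 0.
Test x = -1: value = 0 ✓, so (x + 1) is a factor.
Synthetic division by (x + 1): bring down 1; 1(-1) + 4 = 3; 3(-1) - 7 = -10; (-10)(-1) - 10 = 0 → quotient x^2 + 3x - 10, remainder 0.
Solve the quadratic x^2 + 3x - 10 = 0: discriminant = 3^2 - 4(1)(-10) = 9 + 40 = 49.
sqrt(49) = 7, so x = (-3 ± 7)/2: x = 2 or x = -5.
Collecting all roots found:

x = -5, x = -1, x = 2


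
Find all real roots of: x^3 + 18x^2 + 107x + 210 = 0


Let p(x) = x^3 + 18x^2 + 107x + 210. By the rational root theorem (leading coefficient 1), any rational root is an integer divisor of 210: try ±1, ±2, ... in turn.
Test x = 1: value = 336 ≠ 0.
Test x = -1: value = 120 ≠ 0.
Test x = 2: value = 504 ≠ 0.
Test x = -2: value = 60 ≠ 0.
Test x = 3: value = 720 ≠ 0.
Test x = -3: value = 24 ≠ 0.
Test x = 5: value = 1320 ≠ 0.
Test x = -5: value = 0 ✓, so (x + 5) is a factor.
Synthetic division by (x + 5): bring down 1; 1(-5) + 18 = 13; 13(-5) + 107 = 42; 42(-5) + 210 = 0 → quotient x^2 + 13x + 42, remainder 0.
Solve the quadratic x^2 + 13x + 42 = 0: discriminant = 13^2 - 4(1)(42) = 169 - 168 = 1.
sqrt(1) = 1, so x = (-13 ± 1)/2: x = -6 or x = -7.

x = -7, x = -6, x = -5


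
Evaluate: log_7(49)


We need the exponent such that 7^? = 49
7^2 = 49
Therefore log_7(49) = 2

2


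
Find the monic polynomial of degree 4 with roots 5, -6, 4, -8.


A monic polynomial with roots 5, -6, 4, -8 is:
p(x) = (x - 5)(x + 6)(x - 4)(x + 8)
After multiplying by (x - 5): x - 5
After multiplying by (x + 6): x^2 + x - 30
After multiplying by (x - 4): x^3 - 3x^2 - 34x + 120
After multiplying by (x + 8): x^4 + 5x^3 - 58x^2 - 152x + 960

x^4 + 5x^3 - 58x^2 - 152x + 960


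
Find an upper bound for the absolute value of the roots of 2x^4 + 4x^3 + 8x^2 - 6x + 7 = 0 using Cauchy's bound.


Cauchy's bound: all roots r satisfy |r| <= 1 + max(|a_i/a_n|) for i = 0,...,n-1
where a_n is the leading coefficient.

Coefficients: [2, 4, 8, -6, 7]
Leading coefficient a_n = 2
Ratios |a_i/a_n|: 2, 4, 3, 7/2
Maximum ratio: 4
Cauchy's bound: |r| <= 1 + 4 = 5

Upper bound = 5


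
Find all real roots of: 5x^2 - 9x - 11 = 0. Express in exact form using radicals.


Using the quadratic formula: x = (-b ± sqrt(b^2 - 4ac)) / (2a)
Here a = 5, b = -9, c = -11
Discriminant = b^2 - 4ac = (-9)^2 - 4(5)(-11) = 81 + 220 = 301
Since discriminant = 301 > 0, there are two real roots.
x = (9 ± sqrt(301)) / 10
Numerically: x ≈ 2.6349 or x ≈ -0.8349

x = (9 + sqrt(301)) / 10 or x = (9 - sqrt(301)) / 10


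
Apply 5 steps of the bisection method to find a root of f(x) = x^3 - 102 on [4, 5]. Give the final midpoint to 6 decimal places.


f(x) = x^3 - 102
f(4) = -38 < 0
f(5) = 23 > 0

Step 1: midpoint = (4.000000 + 5.000000)/2 = 4.500000
  f(4.500000) = -10.875000
  f(mid) < 0, so root is in [4.500000, 5.000000]

Step 2: midpoint = (4.500000 + 5.000000)/2 = 4.750000
  f(4.750000) = 5.171875
  f(mid) > 0, so root is in [4.500000, 4.750000]

Step 3: midpoint = (4.500000 + 4.750000)/2 = 4.625000
  f(4.625000) = -3.068359
  f(mid) < 0, so root is in [4.625000, 4.750000]

Step 4: midpoint = (4.625000 + 4.750000)/2 = 4.687500
  f(4.687500) = 0.996826
  f(mid) > 0, so root is in [4.625000, 4.687500]

Step 5: midpoint = (4.625000 + 4.687500)/2 = 4.656250
  f(4.656250) = -1.049408
  f(mid) < 0, so root is in [4.656250, 4.687500]

midpoint = 4.656250


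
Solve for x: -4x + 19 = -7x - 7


Starting with: -4x + 19 = -7x - 7
Move all x terms to left: (-4 + 7)x = -7 - 19
Simplify: 3x = -26
Divide both sides by 3: x = -26/3

x = -26/3


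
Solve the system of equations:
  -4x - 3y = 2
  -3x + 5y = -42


Using Cramer's rule:
Determinant D = (-4)(5) - (-3)(-3) = -20 - 9 = -29
Dx = (2)(5) - (-42)(-3) = 10 - 126 = -116
Dy = (-4)(-42) - (-3)(2) = 168 + 6 = 174
x = Dx/D = -116/-29 = 4
y = Dy/D = 174/-29 = -6

x = 4, y = -6


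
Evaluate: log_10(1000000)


We need the exponent such that 10^? = 1000000
10^6 = 1000000
Therefore log_10(1000000) = 6

6


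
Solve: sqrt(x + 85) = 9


Square both sides: x + 85 = 9^2 = 81
x = 81 - 85 = -4
x = -4
Check: sqrt(1*(-4) + 85) = sqrt(81) = 9 ✓

x = -4


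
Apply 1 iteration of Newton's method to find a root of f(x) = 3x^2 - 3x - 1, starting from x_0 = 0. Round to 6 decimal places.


Newton's method: x_(n+1) = x_n - f(x_n)/f'(x_n)
f(x) = 3x^2 - 3x - 1
f'(x) = 6x - 3

Iteration 1:
  f(0.000000) = -1.000000
  f'(0.000000) = -3.000000
  x_1 = 0.000000 - (-1.000000)/(-3.000000) = -0.333333

x_1 = -0.333333


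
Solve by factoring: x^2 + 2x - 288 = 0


We need two numbers that multiply to -288 and add to 2.
Those numbers are 18 and -16 (since 18 * (-16) = -288 and 18 + (-16) = 2).
So x^2 + 2x - 288 = (x + 18)(x - 16) = 0
Setting each factor to zero: x = -18 or x = 16

x = -18, x = 16


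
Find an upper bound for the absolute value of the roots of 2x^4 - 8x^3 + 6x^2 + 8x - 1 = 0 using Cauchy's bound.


Cauchy's bound: all roots r satisfy |r| <= 1 + max(|a_i/a_n|) for i = 0,...,n-1
where a_n is the leading coefficient.

Coefficients: [2, -8, 6, 8, -1]
Leading coefficient a_n = 2
Ratios |a_i/a_n|: 4, 3, 4, 1/2
Maximum ratio: 4
Cauchy's bound: |r| <= 1 + 4 = 5

Upper bound = 5


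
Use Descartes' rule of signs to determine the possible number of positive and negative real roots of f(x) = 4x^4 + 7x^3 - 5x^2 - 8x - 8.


Descartes' rule of signs:

For positive roots, count sign changes in f(x) = 4x^4 + 7x^3 - 5x^2 - 8x - 8:
Signs of coefficients: +, +, -, -, -
Number of sign changes: 1
Possible positive real roots: 1

For negative roots, examine f(-x) = 4x^4 - 7x^3 - 5x^2 + 8x - 8:
Signs of coefficients: +, -, -, +, -
Number of sign changes: 3
Possible negative real roots: 3, 1

Positive roots: 1; Negative roots: 3 or 1


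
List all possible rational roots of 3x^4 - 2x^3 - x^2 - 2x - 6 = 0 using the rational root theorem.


Rational root theorem: possible roots are ±p/q where:
  p divides the constant term (-6): p ∈ {1, 2, 3, 6}
  q divides the leading coefficient (3): q ∈ {1, 3}

All possible rational roots: -6, -3, -2, -1, -2/3, -1/3, 1/3, 2/3, 1, 2, 3, 6

-6, -3, -2, -1, -2/3, -1/3, 1/3, 2/3, 1, 2, 3, 6


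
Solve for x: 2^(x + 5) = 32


Express both sides with the same base.
32 = 2^5
Since the bases match, equate exponents: x + 5 = 5
So x = 5 - (5) = 0

x = 0


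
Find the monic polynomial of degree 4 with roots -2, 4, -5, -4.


A monic polynomial with roots -2, 4, -5, -4 is:
p(x) = (x + 2)(x - 4)(x + 5)(x + 4)
After multiplying by (x + 2): x + 2
After multiplying by (x - 4): x^2 - 2x - 8
After multiplying by (x + 5): x^3 + 3x^2 - 18x - 40
After multiplying by (x + 4): x^4 + 7x^3 - 6x^2 - 112x - 160

x^4 + 7x^3 - 6x^2 - 112x - 160


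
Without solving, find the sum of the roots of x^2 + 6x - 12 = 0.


By Vieta's formulas for ax^2 + bx + c = 0:
  Sum of roots = -b/a
  Product of roots = c/a

Here a = 1, b = 6, c = -12
Sum = -(6)/1 = -6
Product = -12/1 = -12

Sum = -6


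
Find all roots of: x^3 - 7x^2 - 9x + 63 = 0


Let p(x) = x^3 - 7x^2 - 9x + 63. By the rational root theorem (leading coefficient 1), any rational root is an integer divisor of 63: try ±1, ±2, ... in turn.
Test x = 1: value = 48 ≠ 0.
Test x = -1: value = 64 ≠ 0.
Test x = 3: value = 0 ✓, so (x - 3) is a factor.
Synthetic division by (x - 3): bring down 1; 1(3) - 7 = -4; (-4)(3) - 9 = -21; (-21)(3) + 63 = 0 → quotient x^2 - 4x - 21, remainder 0.
Solve the quadratic x^2 - 4x - 21 = 0: discriminant = (-4)^2 - 4(1)(-21) = 16 + 84 = 100.
sqrt(100) = 10, so x = (4 ± 10)/2: x = 7 or x = -3.
Collecting all roots found:

x = -3, x = 3, x = 7


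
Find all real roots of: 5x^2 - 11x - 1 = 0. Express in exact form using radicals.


Using the quadratic formula: x = (-b ± sqrt(b^2 - 4ac)) / (2a)
Here a = 5, b = -11, c = -1
Discriminant = b^2 - 4ac = (-11)^2 - 4(5)(-1) = 121 + 20 = 141
Since discriminant = 141 > 0, there are two real roots.
x = (11 ± sqrt(141)) / 10
Numerically: x ≈ 2.2874 or x ≈ -0.0874

x = (11 + sqrt(141)) / 10 or x = (11 - sqrt(141)) / 10


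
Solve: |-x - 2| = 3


An absolute value equation |expr| = 3 gives two cases:
Case 1: -x - 2 = 3
  -x = 5, so x = -5
Case 2: -x - 2 = -3
  -x = -1, so x = 1

x = -5, x = 1


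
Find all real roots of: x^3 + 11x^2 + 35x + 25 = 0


Let p(x) = x^3 + 11x^2 + 35x + 25. By the rational root theorem (leading coefficient 1), any rational root is an integer divisor of 25: try ±1, ±2, ... in turn.
Test x = 1: value = 72 ≠ 0.
Test x = -1: value = 0 ✓, so (x + 1) is a factor.
Synthetic division by (x + 1): bring down 1; 1(-1) + 11 = 10; 10(-1) + 35 = 25; 25(-1) + 25 = 0 → quotient x^2 + 10x + 25, remainder 0.
Solve the quadratic x^2 + 10x + 25 = 0: discriminant = 10^2 - 4(1)(25) = 100 - 100 = 0.
Discriminant = 0, so a double root: x = -10/2 = -5.

x = -5 (multiplicity 2), x = -1


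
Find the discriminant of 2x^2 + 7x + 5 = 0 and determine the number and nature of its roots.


For ax^2 + bx + c = 0, discriminant D = b^2 - 4ac
Here a = 2, b = 7, c = 5
D = (7)^2 - 4(2)(5) = 49 - 40 = 9

D = 9 > 0 and is a perfect square (sqrt = 3)
The equation has 2 distinct real rational roots.

Discriminant = 9, 2 distinct real rational roots


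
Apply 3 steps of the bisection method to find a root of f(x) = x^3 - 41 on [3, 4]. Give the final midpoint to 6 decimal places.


f(x) = x^3 - 41
f(3) = -14 < 0
f(4) = 23 > 0

Step 1: midpoint = (3.000000 + 4.000000)/2 = 3.500000
  f(3.500000) = 1.875000
  f(mid) > 0, so root is in [3.000000, 3.500000]

Step 2: midpoint = (3.000000 + 3.500000)/2 = 3.250000
  f(3.250000) = -6.671875
  f(mid) < 0, so root is in [3.250000, 3.500000]

Step 3: midpoint = (3.250000 + 3.500000)/2 = 3.375000
  f(3.375000) = -2.556641
  f(mid) < 0, so root is in [3.375000, 3.500000]

midpoint = 3.375000


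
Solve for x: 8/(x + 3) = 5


Multiply both sides by (x + 3): 8 = 5(x + 3)
Distribute: 8 = 5x + 15
5x = 8 - 15 = -7
x = -7/5

x = -7/5


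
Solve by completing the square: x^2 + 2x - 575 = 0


Start: x^2 + 2x - 575 = 0
Move constant: x^2 + 2x = 575
Half of 2 is 1, squared is 1
Add 1 to both sides: x^2 + 2x + 1 = 576
(x + 1)^2 = 576
x + 1 = ±24
x = -1 + 24 = 23 or x = -1 - 24 = -25

x = -25, x = 23


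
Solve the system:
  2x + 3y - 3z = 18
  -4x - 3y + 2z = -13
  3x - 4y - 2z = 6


Using Cramer's rule. Expand each determinant along the first row.
D  = 2*[(-3)*(-2) - 2*(-4)] - 3*[(-4)*(-2) - 2*3] + (-3)*[(-4)*(-4) - (-3)*3]
  = 2*(14) - 3*(2) + (-3)*(25) = -53
Dx = 18*[(-3)*(-2) - 2*(-4)] - 3*[(-13)*(-2) - 2*6] + (-3)*[(-13)*(-4) - (-3)*6]
  = 18*(14) - 3*(14) + (-3)*(70) = 0
Dy = 2*[(-13)*(-2) - 2*6] - 18*[(-4)*(-2) - 2*3] + (-3)*[(-4)*6 - (-13)*3]
  = 2*(14) - 18*(2) + (-3)*(15) = -53
Dz = 2*[(-3)*6 - (-13)*(-4)] - 3*[(-4)*6 - (-13)*3] + 18*[(-4)*(-4) - (-3)*3]
  = 2*(-70) - 3*(15) + 18*(25) = 265
x = Dx/D = 0/-53 = 0, y = Dy/D = -53/-53 = 1, z = Dz/D = 265/-53 = -5
Check eq1: (2)(0) + (3)(1) + (-3)(-5) = 18 = 18 ✓
Check eq2: (-4)(0) + (-3)(1) + (2)(-5) = -13 = -13 ✓
Check eq3: (3)(0) + (-4)(1) + (-2)(-5) = 6 = 6 ✓

x = 0, y = 1, z = -5


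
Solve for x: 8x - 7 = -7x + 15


Starting with: 8x - 7 = -7x + 15
Move all x terms to left: (8 + 7)x = 15 + 7
Simplify: 15x = 22
Divide both sides by 15: x = 22/15

x = 22/15


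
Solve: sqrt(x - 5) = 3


Square both sides: x - 5 = 3^2 = 9
x = 9 + 5 = 14
x = 14
Check: sqrt(1*14 - 5) = sqrt(9) = 3 ✓

x = 14


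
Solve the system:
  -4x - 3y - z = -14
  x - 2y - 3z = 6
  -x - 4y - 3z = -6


Using Cramer's rule. Expand each determinant along the first row.
D  = (-4)*[(-2)*(-3) - (-3)*(-4)] - (-3)*[1*(-3) - (-3)*(-1)] + (-1)*[1*(-4) - (-2)*(-1)]
  = (-4)*(-6) - (-3)*(-6) + (-1)*(-6) = 12
Dx = (-14)*[(-2)*(-3) - (-3)*(-4)] - (-3)*[6*(-3) - (-3)*(-6)] + (-1)*[6*(-4) - (-2)*(-6)]
  = (-14)*(-6) - (-3)*(-36) + (-1)*(-36) = 12
Dy = (-4)*[6*(-3) - (-3)*(-6)] - (-14)*[1*(-3) - (-3)*(-1)] + (-1)*[1*(-6) - 6*(-1)]
  = (-4)*(-36) - (-14)*(-6) + (-1)*(0) = 60
Dz = (-4)*[(-2)*(-6) - 6*(-4)] - (-3)*[1*(-6) - 6*(-1)] + (-14)*[1*(-4) - (-2)*(-1)]
  = (-4)*(36) - (-3)*(0) + (-14)*(-6) = -60
x = Dx/D = 12/12 = 1, y = Dy/D = 60/12 = 5, z = Dz/D = -60/12 = -5
Check eq1: (-4)(1) + (-3)(5) + (-1)(-5) = -14 = -14 ✓
Check eq2: (1)(1) + (-2)(5) + (-3)(-5) = 6 = 6 ✓
Check eq3: (-1)(1) + (-4)(5) + (-3)(-5) = -6 = -6 ✓

x = 1, y = 5, z = -5


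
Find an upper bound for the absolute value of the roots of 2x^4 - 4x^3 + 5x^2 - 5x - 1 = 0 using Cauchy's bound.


Cauchy's bound: all roots r satisfy |r| <= 1 + max(|a_i/a_n|) for i = 0,...,n-1
where a_n is the leading coefficient.

Coefficients: [2, -4, 5, -5, -1]
Leading coefficient a_n = 2
Ratios |a_i/a_n|: 2, 5/2, 5/2, 1/2
Maximum ratio: 5/2
Cauchy's bound: |r| <= 1 + 5/2 = 7/2

Upper bound = 7/2


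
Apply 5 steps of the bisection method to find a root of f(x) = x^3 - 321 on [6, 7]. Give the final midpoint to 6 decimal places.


f(x) = x^3 - 321
f(6) = -105 < 0
f(7) = 22 > 0

Step 1: midpoint = (6.000000 + 7.000000)/2 = 6.500000
  f(6.500000) = -46.375000
  f(mid) < 0, so root is in [6.500000, 7.000000]

Step 2: midpoint = (6.500000 + 7.000000)/2 = 6.750000
  f(6.750000) = -13.453125
  f(mid) < 0, so root is in [6.750000, 7.000000]

Step 3: midpoint = (6.750000 + 7.000000)/2 = 6.875000
  f(6.875000) = 3.951172
  f(mid) > 0, so root is in [6.750000, 6.875000]

Step 4: midpoint = (6.750000 + 6.875000)/2 = 6.812500
  f(6.812500) = -4.830811
  f(mid) < 0, so root is in [6.812500, 6.875000]

Step 5: midpoint = (6.812500 + 6.875000)/2 = 6.843750
  f(6.843750) = -0.459869
  f(mid) < 0, so root is in [6.843750, 6.875000]

midpoint = 6.843750


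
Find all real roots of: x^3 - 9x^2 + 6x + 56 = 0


Let p(x) = x^3 - 9x^2 + 6x + 56. By the rational root theorem (leading coefficient 1), any rational root is an integer divisor of 56: try ±1, ±2, ... in turn.
Test x = 1: value = 54 ≠ 0.
Test x = -1: value = 40 ≠ 0.
Test x = 2: value = 40 ≠ 0.
Test x = -2: value = 0 ✓, so (x + 2) is a factor.
Synthetic division by (x + 2): bring down 1; 1(-2) - 9 = -11; (-11)(-2) + 6 = 28; 28(-2) + 56 = 0 → quotient x^2 - 11x + 28, remainder 0.
Solve the quadratic x^2 - 11x + 28 = 0: discriminant = (-11)^2 - 4(1)(28) = 121 - 112 = 9.
sqrt(9) = 3, so x = (11 ± 3)/2: x = 7 or x = 4.

x = -2, x = 4, x = 7


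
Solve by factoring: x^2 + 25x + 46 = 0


We need two numbers that multiply to 46 and add to 25.
Those numbers are 2 and 23 (since 2 * 23 = 46 and 2 + 23 = 25).
So x^2 + 25x + 46 = (x + 2)(x + 23) = 0
Setting each factor to zero: x = -2 or x = -23

x = -23, x = -2


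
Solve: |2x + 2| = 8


An absolute value equation |expr| = 8 gives two cases:
Case 1: 2x + 2 = 8
  2x = 6, so x = 3
Case 2: 2x + 2 = -8
  2x = -10, so x = -5

x = -5, x = 3


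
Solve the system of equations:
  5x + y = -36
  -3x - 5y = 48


Using Cramer's rule:
Determinant D = (5)(-5) - (-3)(1) = -25 + 3 = -22
Dx = (-36)(-5) - (48)(1) = 180 - 48 = 132
Dy = (5)(48) - (-3)(-36) = 240 - 108 = 132
x = Dx/D = 132/-22 = -6
y = Dy/D = 132/-22 = -6

x = -6, y = -6


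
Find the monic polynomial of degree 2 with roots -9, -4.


A monic polynomial with roots -9, -4 is:
p(x) = (x + 9)(x + 4)
After multiplying by (x + 9): x + 9
After multiplying by (x + 4): x^2 + 13x + 36

x^2 + 13x + 36


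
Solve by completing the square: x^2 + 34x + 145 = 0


Start: x^2 + 34x + 145 = 0
Move constant: x^2 + 34x = -145
Half of 34 is 17, squared is 289
Add 289 to both sides: x^2 + 34x + 289 = 144
(x + 17)^2 = 144
x + 17 = ±12
x = -17 + 12 = -5 or x = -17 - 12 = -29

x = -29, x = -5


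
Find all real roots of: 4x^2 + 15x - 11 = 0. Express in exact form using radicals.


Using the quadratic formula: x = (-b ± sqrt(b^2 - 4ac)) / (2a)
Here a = 4, b = 15, c = -11
Discriminant = b^2 - 4ac = 15^2 - 4(4)(-11) = 225 + 176 = 401
Since discriminant = 401 > 0, there are two real roots.
x = (-15 ± sqrt(401)) / 8
Numerically: x ≈ 0.6281 or x ≈ -4.3781

x = (-15 + sqrt(401)) / 8 or x = (-15 - sqrt(401)) / 8


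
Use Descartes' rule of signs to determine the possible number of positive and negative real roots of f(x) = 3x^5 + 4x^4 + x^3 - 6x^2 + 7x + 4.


Descartes' rule of signs:

For positive roots, count sign changes in f(x) = 3x^5 + 4x^4 + x^3 - 6x^2 + 7x + 4:
Signs of coefficients: +, +, +, -, +, +
Number of sign changes: 2
Possible positive real roots: 2, 0

For negative roots, examine f(-x) = -3x^5 + 4x^4 - x^3 - 6x^2 - 7x + 4:
Signs of coefficients: -, +, -, -, -, +
Number of sign changes: 3
Possible negative real roots: 3, 1

Positive roots: 2 or 0; Negative roots: 3 or 1


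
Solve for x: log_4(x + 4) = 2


Convert to exponential form: x + 4 = 4^2 = 16
x = 16 - 4 = 12
Check: log_4(12 + 4) = log_4(16) = log_4(16) = 2 ✓

x = 12


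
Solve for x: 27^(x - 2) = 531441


Express both sides with the same base.
531441 = 27^4
Since the bases match, equate exponents: x - 2 = 4
So x = 4 - (-2) = 6

x = 6


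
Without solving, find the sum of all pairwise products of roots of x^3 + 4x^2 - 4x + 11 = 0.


By Vieta's formulas for x^3 + bx^2 + cx + d = 0:
  r1 + r2 + r3 = -b/a = -4
  r1*r2 + r1*r3 + r2*r3 = c/a = -4
  r1*r2*r3 = -d/a = -11


Sum of pairwise products = -4


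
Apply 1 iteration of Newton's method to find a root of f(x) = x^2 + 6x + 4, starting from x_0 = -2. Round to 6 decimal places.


Newton's method: x_(n+1) = x_n - f(x_n)/f'(x_n)
f(x) = x^2 + 6x + 4
f'(x) = 2x + 6

Iteration 1:
  f(-2.000000) = -4.000000
  f'(-2.000000) = 2.000000
  x_1 = -2.000000 - (-4.000000)/(2.000000) = 0.000000

x_1 = 0.000000


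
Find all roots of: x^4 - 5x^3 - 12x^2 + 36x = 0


The constant term is 0, so x = 0 is a root. Factor out x:
  x^3 - 5x^2 - 12x + 36 = 0
Let p(x) = x^3 - 5x^2 - 12x + 36. By the rational root theorem (leading coefficient 1), any rational root is an integer divisor of 36: try ±1, ±2, ... in turn.
Test x = 1: value = 20 ≠ 0.
Test x = -1: value = 42 ≠ 0.
Test x = 2: value = 0 ✓, so (x - 2) is a factor.
Synthetic division by (x - 2): bring down 1; 1(2) - 5 = -3; (-3)(2) - 12 = -18; (-18)(2) + 36 = 0 → quotient x^2 - 3x - 18, remainder 0.
Solve the quadratic x^2 - 3x - 18 = 0: discriminant = (-3)^2 - 4(1)(-18) = 9 + 72 = 81.
sqrt(81) = 9, so x = (3 ± 9)/2: x = 6 or x = -3.
Collecting all roots found:

x = -3, x = 0, x = 2, x = 6


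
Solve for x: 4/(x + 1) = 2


Multiply both sides by (x + 1): 4 = 2(x + 1)
Distribute: 4 = 2x + 2
2x = 4 - 2 = 2
x = 1

x = 1


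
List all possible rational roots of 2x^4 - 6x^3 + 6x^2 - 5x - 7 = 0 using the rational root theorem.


Rational root theorem: possible roots are ±p/q where:
  p divides the constant term (-7): p ∈ {1, 7}
  q divides the leading coefficient (2): q ∈ {1, 2}

All possible rational roots: -7, -7/2, -1, -1/2, 1/2, 1, 7/2, 7

-7, -7/2, -1, -1/2, 1/2, 1, 7/2, 7


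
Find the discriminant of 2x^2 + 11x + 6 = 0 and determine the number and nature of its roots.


For ax^2 + bx + c = 0, discriminant D = b^2 - 4ac
Here a = 2, b = 11, c = 6
D = (11)^2 - 4(2)(6) = 121 - 48 = 73

D = 73 > 0 but not a perfect square
The equation has 2 distinct real irrational roots.

Discriminant = 73, 2 distinct real irrational roots


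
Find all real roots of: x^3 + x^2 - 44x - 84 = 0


Let p(x) = x^3 + x^2 - 44x - 84. By the rational root theorem (leading coefficient 1), any rational root is an integer divisor of 84: try ±1, ±2, ... in turn.
Test x = 1: value = -126 ≠ 0.
Test x = -1: value = -40 ≠ 0.
Test x = 2: value = -160 ≠ 0.
Test x = -2: value = 0 ✓, so (x + 2) is a factor.
Synthetic division by (x + 2): bring down 1; 1(-2) + 1 = -1; (-1)(-2) - 44 = -42; (-42)(-2) - 84 = 0 → quotient x^2 - x - 42, remainder 0.
Solve the quadratic x^2 - x - 42 = 0: discriminant = (-1)^2 - 4(1)(-42) = 1 + 168 = 169.
sqrt(169) = 13, so x = (1 ± 13)/2: x = 7 or x = -6.

x = -6, x = -2, x = 7


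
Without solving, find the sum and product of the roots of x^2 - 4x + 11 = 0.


By Vieta's formulas for ax^2 + bx + c = 0:
  Sum of roots = -b/a
  Product of roots = c/a

Here a = 1, b = -4, c = 11
Sum = -(-4)/1 = 4
Product = 11/1 = 11

Sum = 4, Product = 11


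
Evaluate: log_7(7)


We need the exponent such that 7^? = 7
7^1 = 7
Therefore log_7(7) = 1

1


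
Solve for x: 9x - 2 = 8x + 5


Starting with: 9x - 2 = 8x + 5
Move all x terms to left: (9 - 8)x = 5 + 2
Simplify: x = 7
Divide both sides by 1: x = 7

x = 7


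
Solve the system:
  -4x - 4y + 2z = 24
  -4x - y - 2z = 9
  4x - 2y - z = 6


Using Cramer's rule. Expand each determinant along the first row.
D  = (-4)*[(-1)*(-1) - (-2)*(-2)] - (-4)*[(-4)*(-1) - (-2)*4] + 2*[(-4)*(-2) - (-1)*4]
  = (-4)*(-3) - (-4)*(12) + 2*(12) = 84
Dx = 24*[(-1)*(-1) - (-2)*(-2)] - (-4)*[9*(-1) - (-2)*6] + 2*[9*(-2) - (-1)*6]
  = 24*(-3) - (-4)*(3) + 2*(-12) = -84
Dy = (-4)*[9*(-1) - (-2)*6] - 24*[(-4)*(-1) - (-2)*4] + 2*[(-4)*6 - 9*4]
  = (-4)*(3) - 24*(12) + 2*(-60) = -420
Dz = (-4)*[(-1)*6 - 9*(-2)] - (-4)*[(-4)*6 - 9*4] + 24*[(-4)*(-2) - (-1)*4]
  = (-4)*(12) - (-4)*(-60) + 24*(12) = 0
x = Dx/D = -84/84 = -1, y = Dy/D = -420/84 = -5, z = Dz/D = 0/84 = 0
Check eq1: (-4)(-1) + (-4)(-5) + (2)(0) = 24 = 24 ✓
Check eq2: (-4)(-1) + (-1)(-5) + (-2)(0) = 9 = 9 ✓
Check eq3: (4)(-1) + (-2)(-5) + (-1)(0) = 6 = 6 ✓

x = -1, y = -5, z = 0


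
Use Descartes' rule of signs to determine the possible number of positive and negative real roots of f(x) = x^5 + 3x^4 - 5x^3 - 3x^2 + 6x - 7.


Descartes' rule of signs:

For positive roots, count sign changes in f(x) = x^5 + 3x^4 - 5x^3 - 3x^2 + 6x - 7:
Signs of coefficients: +, +, -, -, +, -
Number of sign changes: 3
Possible positive real roots: 3, 1

For negative roots, examine f(-x) = -x^5 + 3x^4 + 5x^3 - 3x^2 - 6x - 7:
Signs of coefficients: -, +, +, -, -, -
Number of sign changes: 2
Possible negative real roots: 2, 0

Positive roots: 3 or 1; Negative roots: 2 or 0


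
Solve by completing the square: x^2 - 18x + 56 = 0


Start: x^2 - 18x + 56 = 0
Move constant: x^2 - 18x = -56
Half of -18 is -9, squared is 81
Add 81 to both sides: x^2 - 18x + 81 = 25
(x - 9)^2 = 25
x - 9 = ±5
x = 9 + 5 = 14 or x = 9 - 5 = 4

x = 4, x = 14


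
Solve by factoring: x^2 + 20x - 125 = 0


We need two numbers that multiply to -125 and add to 20.
Those numbers are 25 and -5 (since 25 * (-5) = -125 and 25 + (-5) = 20).
So x^2 + 20x - 125 = (x + 25)(x - 5) = 0
Setting each factor to zero: x = -25 or x = 5

x = -25, x = 5


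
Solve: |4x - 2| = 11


An absolute value equation |expr| = 11 gives two cases:
Case 1: 4x - 2 = 11
  4x = 13, so x = 13/4
Case 2: 4x - 2 = -11
  4x = -9, so x = -9/4

x = -9/4, x = 13/4


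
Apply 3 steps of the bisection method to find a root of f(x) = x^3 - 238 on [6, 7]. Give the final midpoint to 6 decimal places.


f(x) = x^3 - 238
f(6) = -22 < 0
f(7) = 105 > 0

Step 1: midpoint = (6.000000 + 7.000000)/2 = 6.500000
  f(6.500000) = 36.625000
  f(mid) > 0, so root is in [6.000000, 6.500000]

Step 2: midpoint = (6.000000 + 6.500000)/2 = 6.250000
  f(6.250000) = 6.140625
  f(mid) > 0, so root is in [6.000000, 6.250000]

Step 3: midpoint = (6.000000 + 6.250000)/2 = 6.125000
  f(6.125000) = -8.216797
  f(mid) < 0, so root is in [6.125000, 6.250000]

midpoint = 6.125000
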